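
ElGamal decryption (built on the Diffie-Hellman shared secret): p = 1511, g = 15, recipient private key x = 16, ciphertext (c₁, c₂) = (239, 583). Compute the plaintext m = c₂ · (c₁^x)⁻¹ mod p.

Shared mask s = c₁^x mod p = 239^16 mod 1511.
239^1 ≡ 239 (mod 1511)
239^2 = (239^1)^2 ≡ 239^2 = 57121 ≡ 1214 (mod 1511)
239^4 = (239^2)^2 ≡ 1214^2 = 1473796 ≡ 571 (mod 1511)
239^8 = (239^4)^2 ≡ 571^2 = 326041 ≡ 1176 (mod 1511)
239^16 = (239^8)^2 ≡ 1176^2 = 1382976 ≡ 411 (mod 1511)
So s = 411; s⁻¹ ≡ 125 (mod 1511).
m = c₂ · s⁻¹ mod 1511 = 583 · 125 mod 1511 = 347.

347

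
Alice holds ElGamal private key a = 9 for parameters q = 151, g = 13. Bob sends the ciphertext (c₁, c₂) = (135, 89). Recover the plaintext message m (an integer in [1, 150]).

Shared mask s = c₁^a mod q = 135^9 mod 151.
135^1 ≡ 135 (mod 151)
135^2 = (135^1)^2 ≡ 135^2 = 18225 ≡ 105 (mod 151)
135^4 = (135^2)^2 ≡ 105^2 = 11025 ≡ 2 (mod 151)
135^8 = (135^4)^2 ≡ 2^2 = 4 ≡ 4 (mod 151)
135^9 = 135^8 · 135^1 ≡ 4 · 135 ≡ 87 (mod 151).
So s = 87; s⁻¹ ≡ 92 (mod 151).
m = c₂ · s⁻¹ mod 151 = 89 · 92 mod 151 = 34.

34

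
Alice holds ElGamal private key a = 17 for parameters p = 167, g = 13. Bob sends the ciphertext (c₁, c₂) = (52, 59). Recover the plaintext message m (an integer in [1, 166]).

54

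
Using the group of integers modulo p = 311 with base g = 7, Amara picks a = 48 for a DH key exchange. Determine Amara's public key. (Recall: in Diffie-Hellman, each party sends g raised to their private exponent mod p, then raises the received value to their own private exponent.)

47

Public value = 7^48 mod 311.
7^1 ≡ 7 (mod 311)
7^2 = (7^1)^2 ≡ 7^2 = 49 ≡ 49 (mod 311)
7^4 = (7^2)^2 ≡ 49^2 = 2401 ≡ 224 (mod 311)
7^8 = (7^4)^2 ≡ 224^2 = 50176 ≡ 105 (mod 311)
7^16 = (7^8)^2 ≡ 105^2 = 11025 ≡ 140 (mod 311)
7^32 = (7^16)^2 ≡ 140^2 = 19600 ≡ 7 (mod 311)
7^48 = 7^32 · 7^16 ≡ 7 · 140 ≡ 47 (mod 311).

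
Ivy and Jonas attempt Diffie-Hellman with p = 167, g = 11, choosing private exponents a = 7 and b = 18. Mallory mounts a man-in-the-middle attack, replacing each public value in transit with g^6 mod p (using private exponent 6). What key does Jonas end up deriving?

Jonas receives Mallory's public value M = 11^6 mod 167 instead of the honest one.
11^1 ≡ 11 (mod 167)
11^2 = (11^1)^2 ≡ 11^2 = 121 ≡ 121 (mod 167)
11^4 = (11^2)^2 ≡ 121^2 = 14641 ≡ 112 (mod 167)
11^6 = 11^4 · 11^2 ≡ 112 · 121 ≡ 25 (mod 167).
So M = 25. Jonas computes K = M^18 mod 167.
25^1 ≡ 25 (mod 167)
25^2 = (25^1)^2 ≡ 25^2 = 625 ≡ 124 (mod 167)
25^4 = (25^2)^2 ≡ 124^2 = 15376 ≡ 12 (mod 167)
25^8 = (25^4)^2 ≡ 12^2 = 144 ≡ 144 (mod 167)
25^16 = (25^8)^2 ≡ 144^2 = 20736 ≡ 28 (mod 167)
25^18 = 25^16 · 25^2 ≡ 28 · 124 ≡ 132 (mod 167).

132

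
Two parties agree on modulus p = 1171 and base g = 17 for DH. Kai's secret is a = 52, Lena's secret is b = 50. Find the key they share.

335

Kai sends A = g^a mod p = 17^52 mod 1171.
17^1 ≡ 17 (mod 1171)
17^2 = (17^1)^2 ≡ 17^2 = 289 ≡ 289 (mod 1171)
17^4 = (17^2)^2 ≡ 289^2 = 83521 ≡ 380 (mod 1171)
17^8 = (17^4)^2 ≡ 380^2 = 144400 ≡ 367 (mod 1171)
17^16 = (17^8)^2 ≡ 367^2 = 134689 ≡ 24 (mod 1171)
17^32 = (17^16)^2 ≡ 24^2 = 576 ≡ 576 (mod 1171)
17^52 = 17^32 · 17^16 · 17^4 ≡ 576 · 24 · 380 ≡ 14 (mod 1171).
So A = 14. Lena then computes K = A^b mod p = 14^50 mod 1171.
14^1 ≡ 14 (mod 1171)
14^2 = (14^1)^2 ≡ 14^2 = 196 ≡ 196 (mod 1171)
14^4 = (14^2)^2 ≡ 196^2 = 38416 ≡ 944 (mod 1171)
14^8 = (14^4)^2 ≡ 944^2 = 891136 ≡ 5 (mod 1171)
14^16 = (14^8)^2 ≡ 5^2 = 25 ≡ 25 (mod 1171)
14^32 = (14^16)^2 ≡ 25^2 = 625 ≡ 625 (mod 1171)
14^50 = 14^32 · 14^16 · 14^2 ≡ 625 · 25 · 196 ≡ 335 (mod 1171).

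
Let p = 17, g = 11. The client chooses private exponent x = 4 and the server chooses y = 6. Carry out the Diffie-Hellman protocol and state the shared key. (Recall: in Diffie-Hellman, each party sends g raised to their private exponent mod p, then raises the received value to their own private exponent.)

16

The client sends A = g^x mod p = 11^4 mod 17.
11^1 ≡ 11 (mod 17)
11^2 = (11^1)^2 ≡ 11^2 = 121 ≡ 2 (mod 17)
11^4 = (11^2)^2 ≡ 2^2 = 4 ≡ 4 (mod 17)
So A = 4. The server then computes K = A^y mod p = 4^6 mod 17.
4^1 ≡ 4 (mod 17)
4^2 = (4^1)^2 ≡ 4^2 = 16 ≡ 16 (mod 17)
4^4 = (4^2)^2 ≡ 16^2 = 256 ≡ 1 (mod 17)
4^6 = 4^4 · 4^2 ≡ 1 · 16 ≡ 16 (mod 17).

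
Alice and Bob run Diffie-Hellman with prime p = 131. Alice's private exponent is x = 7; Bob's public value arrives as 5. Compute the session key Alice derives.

49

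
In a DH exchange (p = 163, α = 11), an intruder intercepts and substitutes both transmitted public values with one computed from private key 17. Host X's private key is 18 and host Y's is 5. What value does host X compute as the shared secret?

38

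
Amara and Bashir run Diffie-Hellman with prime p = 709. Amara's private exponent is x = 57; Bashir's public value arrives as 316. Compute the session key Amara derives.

284

Shared key K = 316^57 mod 709.
316^1 ≡ 316 (mod 709)
316^2 = (316^1)^2 ≡ 316^2 = 99856 ≡ 596 (mod 709)
316^4 = (316^2)^2 ≡ 596^2 = 355216 ≡ 7 (mod 709)
316^8 = (316^4)^2 ≡ 7^2 = 49 ≡ 49 (mod 709)
316^16 = (316^8)^2 ≡ 49^2 = 2401 ≡ 274 (mod 709)
316^32 = (316^16)^2 ≡ 274^2 = 75076 ≡ 631 (mod 709)
316^57 = 316^32 · 316^16 · 316^8 · 316^1 ≡ 631 · 274 · 49 · 316 ≡ 284 (mod 709).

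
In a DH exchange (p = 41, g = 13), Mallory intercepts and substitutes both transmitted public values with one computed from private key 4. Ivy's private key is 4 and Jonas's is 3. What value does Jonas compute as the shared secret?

4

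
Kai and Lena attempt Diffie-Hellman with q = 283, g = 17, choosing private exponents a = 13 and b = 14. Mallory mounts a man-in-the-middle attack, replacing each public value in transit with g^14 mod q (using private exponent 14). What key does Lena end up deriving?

261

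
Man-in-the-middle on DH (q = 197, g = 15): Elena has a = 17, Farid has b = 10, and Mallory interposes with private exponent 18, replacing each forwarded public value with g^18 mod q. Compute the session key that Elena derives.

Elena receives Mallory's public value M = 15^18 mod 197 instead of the honest one.
15^1 ≡ 15 (mod 197)
15^2 = (15^1)^2 ≡ 15^2 = 225 ≡ 28 (mod 197)
15^4 = (15^2)^2 ≡ 28^2 = 784 ≡ 193 (mod 197)
15^8 = (15^4)^2 ≡ 193^2 = 37249 ≡ 16 (mod 197)
15^16 = (15^8)^2 ≡ 16^2 = 256 ≡ 59 (mod 197)
15^18 = 15^16 · 15^2 ≡ 59 · 28 ≡ 76 (mod 197).
So M = 76. Elena computes K = M^17 mod 197.
76^1 ≡ 76 (mod 197)
76^2 = (76^1)^2 ≡ 76^2 = 5776 ≡ 63 (mod 197)
76^4 = (76^2)^2 ≡ 63^2 = 3969 ≡ 29 (mod 197)
76^8 = (76^4)^2 ≡ 29^2 = 841 ≡ 53 (mod 197)
76^16 = (76^8)^2 ≡ 53^2 = 2809 ≡ 51 (mod 197)
76^17 = 76^16 · 76^1 ≡ 51 · 76 ≡ 133 (mod 197).

133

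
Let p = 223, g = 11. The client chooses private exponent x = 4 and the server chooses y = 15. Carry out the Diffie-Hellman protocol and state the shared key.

41

The server sends B = g^y mod p = 11^15 mod 223.
11^1 ≡ 11 (mod 223)
11^2 = (11^1)^2 ≡ 11^2 = 121 ≡ 121 (mod 223)
11^4 = (11^2)^2 ≡ 121^2 = 14641 ≡ 146 (mod 223)
11^8 = (11^4)^2 ≡ 146^2 = 21316 ≡ 131 (mod 223)
11^15 = 11^8 · 11^4 · 11^2 · 11^1 ≡ 131 · 146 · 121 · 11 ≡ 141 (mod 223).
So B = 141. The client then computes K = B^x mod p = 141^4 mod 223.
141^1 ≡ 141 (mod 223)
141^2 = (141^1)^2 ≡ 141^2 = 19881 ≡ 34 (mod 223)
141^4 = (141^2)^2 ≡ 34^2 = 1156 ≡ 41 (mod 223)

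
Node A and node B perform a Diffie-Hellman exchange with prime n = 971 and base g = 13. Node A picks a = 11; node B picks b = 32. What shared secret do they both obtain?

Node B sends B = g^b mod n = 13^32 mod 971.
13^1 ≡ 13 (mod 971)
13^2 = (13^1)^2 ≡ 13^2 = 169 ≡ 169 (mod 971)
13^4 = (13^2)^2 ≡ 169^2 = 28561 ≡ 402 (mod 971)
13^8 = (13^4)^2 ≡ 402^2 = 161604 ≡ 418 (mod 971)
13^16 = (13^8)^2 ≡ 418^2 = 174724 ≡ 915 (mod 971)
13^32 = (13^16)^2 ≡ 915^2 = 837225 ≡ 223 (mod 971)
So B = 223. Node A then computes K = B^a mod n = 223^11 mod 971.
223^1 ≡ 223 (mod 971)
223^2 = (223^1)^2 ≡ 223^2 = 49729 ≡ 208 (mod 971)
223^4 = (223^2)^2 ≡ 208^2 = 43264 ≡ 540 (mod 971)
223^8 = (223^4)^2 ≡ 540^2 = 291600 ≡ 300 (mod 971)
223^11 = 223^8 · 223^2 · 223^1 ≡ 300 · 208 · 223 ≡ 770 (mod 971).

770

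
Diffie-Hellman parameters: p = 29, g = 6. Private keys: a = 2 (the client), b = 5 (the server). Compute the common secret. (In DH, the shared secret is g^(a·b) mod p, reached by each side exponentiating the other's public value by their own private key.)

16

The client sends A = g^a mod p = 6^2 mod 29.
6^1 ≡ 6 (mod 29)
6^2 = (6^1)^2 ≡ 6^2 = 36 ≡ 7 (mod 29)
So A = 7. The server then computes K = A^b mod p = 7^5 mod 29.
7^1 ≡ 7 (mod 29)
7^2 = (7^1)^2 ≡ 7^2 = 49 ≡ 20 (mod 29)
7^4 = (7^2)^2 ≡ 20^2 = 400 ≡ 23 (mod 29)
7^5 = 7^4 · 7^1 ≡ 23 · 7 ≡ 16 (mod 29).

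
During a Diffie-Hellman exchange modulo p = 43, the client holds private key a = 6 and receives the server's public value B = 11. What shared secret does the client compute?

4

Shared key K = 11^6 mod 43.
11^1 ≡ 11 (mod 43)
11^2 = (11^1)^2 ≡ 11^2 = 121 ≡ 35 (mod 43)
11^4 = (11^2)^2 ≡ 35^2 = 1225 ≡ 21 (mod 43)
11^6 = 11^4 · 11^2 ≡ 21 · 35 ≡ 4 (mod 43).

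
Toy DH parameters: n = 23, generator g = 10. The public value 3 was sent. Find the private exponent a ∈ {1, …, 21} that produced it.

20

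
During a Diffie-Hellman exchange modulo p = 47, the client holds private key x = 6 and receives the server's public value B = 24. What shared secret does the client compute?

Shared key K = 24^6 mod 47.
24^1 ≡ 24 (mod 47)
24^2 = (24^1)^2 ≡ 24^2 = 576 ≡ 12 (mod 47)
24^4 = (24^2)^2 ≡ 12^2 = 144 ≡ 3 (mod 47)
24^6 = 24^4 · 24^2 ≡ 3 · 12 ≡ 36 (mod 47).

36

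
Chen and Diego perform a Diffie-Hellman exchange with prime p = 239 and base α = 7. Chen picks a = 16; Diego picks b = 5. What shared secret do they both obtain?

Chen sends A = α^a mod p = 7^16 mod 239.
7^1 ≡ 7 (mod 239)
7^2 = (7^1)^2 ≡ 7^2 = 49 ≡ 49 (mod 239)
7^4 = (7^2)^2 ≡ 49^2 = 2401 ≡ 11 (mod 239)
7^8 = (7^4)^2 ≡ 11^2 = 121 ≡ 121 (mod 239)
7^16 = (7^8)^2 ≡ 121^2 = 14641 ≡ 62 (mod 239)
So A = 62. Diego then computes K = A^b mod p = 62^5 mod 239.
62^1 ≡ 62 (mod 239)
62^2 = (62^1)^2 ≡ 62^2 = 3844 ≡ 20 (mod 239)
62^4 = (62^2)^2 ≡ 20^2 = 400 ≡ 161 (mod 239)
62^5 = 62^4 · 62^1 ≡ 161 · 62 ≡ 183 (mod 239).

183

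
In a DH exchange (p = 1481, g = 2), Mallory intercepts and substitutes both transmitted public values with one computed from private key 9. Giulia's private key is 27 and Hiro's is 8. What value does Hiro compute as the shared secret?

Hiro receives Mallory's public value M = 2^9 mod 1481 instead of the honest one.
2^1 ≡ 2 (mod 1481)
2^2 = (2^1)^2 ≡ 2^2 = 4 ≡ 4 (mod 1481)
2^4 = (2^2)^2 ≡ 4^2 = 16 ≡ 16 (mod 1481)
2^8 = (2^4)^2 ≡ 16^2 = 256 ≡ 256 (mod 1481)
2^9 = 2^8 · 2^1 ≡ 256 · 2 ≡ 512 (mod 1481).
So M = 512. Hiro computes K = M^8 mod 1481.
512^1 ≡ 512 (mod 1481)
512^2 = (512^1)^2 ≡ 512^2 = 262144 ≡ 7 (mod 1481)
512^4 = (512^2)^2 ≡ 7^2 = 49 ≡ 49 (mod 1481)
512^8 = (512^4)^2 ≡ 49^2 = 2401 ≡ 920 (mod 1481)

920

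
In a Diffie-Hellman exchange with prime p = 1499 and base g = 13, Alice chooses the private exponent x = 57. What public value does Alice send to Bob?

Public value = 13^57 (mod 1499).
13^1 ≡ 13 (mod 1499)
13^2 = (13^1)^2 ≡ 13^2 = 169 ≡ 169 (mod 1499)
13^4 = (13^2)^2 ≡ 169^2 = 28561 ≡ 80 (mod 1499)
13^8 = (13^4)^2 ≡ 80^2 = 6400 ≡ 404 (mod 1499)
13^16 = (13^8)^2 ≡ 404^2 = 163216 ≡ 1324 (mod 1499)
13^32 = (13^16)^2 ≡ 1324^2 = 1752976 ≡ 645 (mod 1499)
13^57 = 13^32 · 13^16 · 13^8 · 13^1 ≡ 645 · 1324 · 404 · 13 ≡ 523 (mod 1499).

523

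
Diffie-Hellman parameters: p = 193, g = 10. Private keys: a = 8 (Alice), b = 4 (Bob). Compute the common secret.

Bob sends B = g^b mod p = 10^4 mod 193.
10^1 ≡ 10 (mod 193)
10^2 = (10^1)^2 ≡ 10^2 = 100 ≡ 100 (mod 193)
10^4 = (10^2)^2 ≡ 100^2 = 10000 ≡ 157 (mod 193)
So B = 157. Alice then computes K = B^a mod p = 157^8 mod 193.
157^1 ≡ 157 (mod 193)
157^2 = (157^1)^2 ≡ 157^2 = 24649 ≡ 138 (mod 193)
157^4 = (157^2)^2 ≡ 138^2 = 19044 ≡ 130 (mod 193)
157^8 = (157^4)^2 ≡ 130^2 = 16900 ≡ 109 (mod 193)

109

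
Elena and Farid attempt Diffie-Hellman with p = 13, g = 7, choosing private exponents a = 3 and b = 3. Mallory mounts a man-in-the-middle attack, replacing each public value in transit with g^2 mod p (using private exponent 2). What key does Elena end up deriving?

12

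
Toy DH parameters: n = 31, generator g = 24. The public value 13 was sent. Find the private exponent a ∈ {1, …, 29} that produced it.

17

Try successive powers of 24 modulo 31:
24^1 ≡ 24
24^2 ≡ 18
24^3 ≡ 29
24^4 ≡ 14
24^5 ≡ 26
24^6 ≡ 4
24^7 ≡ 3
24^8 ≡ 10
24^9 ≡ 23
24^10 ≡ 25
24^11 ≡ 11
24^12 ≡ 16
24^13 ≡ 12
24^14 ≡ 9
24^15 ≡ 30
24^16 ≡ 7
24^17 ≡ 13
Found: a = 17.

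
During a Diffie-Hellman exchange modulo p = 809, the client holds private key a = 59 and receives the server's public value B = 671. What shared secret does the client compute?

Shared key K = 671^59 mod 809.
671^1 ≡ 671 (mod 809)
671^2 = (671^1)^2 ≡ 671^2 = 450241 ≡ 437 (mod 809)
671^4 = (671^2)^2 ≡ 437^2 = 190969 ≡ 45 (mod 809)
671^8 = (671^4)^2 ≡ 45^2 = 2025 ≡ 407 (mod 809)
671^16 = (671^8)^2 ≡ 407^2 = 165649 ≡ 613 (mod 809)
671^32 = (671^16)^2 ≡ 613^2 = 375769 ≡ 393 (mod 809)
671^59 = 671^32 · 671^16 · 671^8 · 671^2 · 671^1 ≡ 393 · 613 · 407 · 437 · 671 ≡ 185 (mod 809).

185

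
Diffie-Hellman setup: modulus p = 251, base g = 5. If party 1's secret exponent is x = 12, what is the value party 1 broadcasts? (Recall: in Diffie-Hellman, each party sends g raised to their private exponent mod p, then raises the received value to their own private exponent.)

Public value = 5^{12} \pmod{251}.
5^1 ≡ 5 (mod 251)
5^2 = (5^1)^2 ≡ 5^2 = 25 ≡ 25 (mod 251)
5^4 = (5^2)^2 ≡ 25^2 = 625 ≡ 123 (mod 251)
5^8 = (5^4)^2 ≡ 123^2 = 15129 ≡ 69 (mod 251)
5^12 = 5^8 · 5^4 ≡ 69 · 123 ≡ 204 (mod 251).

204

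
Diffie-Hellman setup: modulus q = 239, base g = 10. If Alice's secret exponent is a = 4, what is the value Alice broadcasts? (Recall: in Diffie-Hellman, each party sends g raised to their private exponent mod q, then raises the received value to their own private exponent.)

201

Public value = 10^4 mod 239.
10^1 ≡ 10 (mod 239)
10^2 = (10^1)^2 ≡ 10^2 = 100 ≡ 100 (mod 239)
10^4 = (10^2)^2 ≡ 100^2 = 10000 ≡ 201 (mod 239)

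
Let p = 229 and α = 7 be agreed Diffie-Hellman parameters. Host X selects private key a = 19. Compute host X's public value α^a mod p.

18

Public value = 7^19 mod 229.
7^1 ≡ 7 (mod 229)
7^2 = (7^1)^2 ≡ 7^2 = 49 ≡ 49 (mod 229)
7^4 = (7^2)^2 ≡ 49^2 = 2401 ≡ 111 (mod 229)
7^8 = (7^4)^2 ≡ 111^2 = 12321 ≡ 184 (mod 229)
7^16 = (7^8)^2 ≡ 184^2 = 33856 ≡ 193 (mod 229)
7^19 = 7^16 · 7^2 · 7^1 ≡ 193 · 49 · 7 ≡ 18 (mod 229).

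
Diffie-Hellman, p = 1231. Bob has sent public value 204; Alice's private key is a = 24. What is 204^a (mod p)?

925

Shared key K = 204^24 mod 1231.
204^1 ≡ 204 (mod 1231)
204^2 = (204^1)^2 ≡ 204^2 = 41616 ≡ 993 (mod 1231)
204^4 = (204^2)^2 ≡ 993^2 = 986049 ≡ 18 (mod 1231)
204^8 = (204^4)^2 ≡ 18^2 = 324 ≡ 324 (mod 1231)
204^16 = (204^8)^2 ≡ 324^2 = 104976 ≡ 341 (mod 1231)
204^24 = 204^16 · 204^8 ≡ 341 · 324 ≡ 925 (mod 1231).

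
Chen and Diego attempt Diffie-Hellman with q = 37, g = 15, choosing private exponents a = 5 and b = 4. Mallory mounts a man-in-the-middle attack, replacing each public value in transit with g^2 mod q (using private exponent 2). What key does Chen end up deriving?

21

Chen receives Mallory's public value M = 15^2 mod 37 instead of the honest one.
15^1 ≡ 15 (mod 37)
15^2 = (15^1)^2 ≡ 15^2 = 225 ≡ 3 (mod 37)
So M = 3. Chen computes K = M^5 mod 37.
3^1 ≡ 3 (mod 37)
3^2 = (3^1)^2 ≡ 3^2 = 9 ≡ 9 (mod 37)
3^4 = (3^2)^2 ≡ 9^2 = 81 ≡ 7 (mod 37)
3^5 = 3^4 · 3^1 ≡ 7 · 3 ≡ 21 (mod 37).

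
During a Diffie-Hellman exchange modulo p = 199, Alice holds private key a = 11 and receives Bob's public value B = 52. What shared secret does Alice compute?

Shared key K = 52^11 mod 199.
52^1 ≡ 52 (mod 199)
52^2 = (52^1)^2 ≡ 52^2 = 2704 ≡ 117 (mod 199)
52^4 = (52^2)^2 ≡ 117^2 = 13689 ≡ 157 (mod 199)
52^8 = (52^4)^2 ≡ 157^2 = 24649 ≡ 172 (mod 199)
52^11 = 52^8 · 52^2 · 52^1 ≡ 172 · 117 · 52 ≡ 106 (mod 199).

106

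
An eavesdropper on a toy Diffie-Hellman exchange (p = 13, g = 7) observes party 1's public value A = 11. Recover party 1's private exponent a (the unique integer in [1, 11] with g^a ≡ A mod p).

Try successive powers of 7 modulo 13:
7^1 ≡ 7
7^2 ≡ 10
7^3 ≡ 5
7^4 ≡ 9
7^5 ≡ 11
Found: a = 5.

5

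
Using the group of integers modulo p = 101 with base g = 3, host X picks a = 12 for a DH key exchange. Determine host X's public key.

80

Public value = 3^12 (mod 101).
3^1 ≡ 3 (mod 101)
3^2 = (3^1)^2 ≡ 3^2 = 9 ≡ 9 (mod 101)
3^4 = (3^2)^2 ≡ 9^2 = 81 ≡ 81 (mod 101)
3^8 = (3^4)^2 ≡ 81^2 = 6561 ≡ 97 (mod 101)
3^12 = 3^8 · 3^4 ≡ 97 · 81 ≡ 80 (mod 101).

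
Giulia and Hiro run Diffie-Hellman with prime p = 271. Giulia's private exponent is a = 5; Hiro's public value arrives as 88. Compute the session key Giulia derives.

126

Shared key K = 88^5 mod 271.
88^1 ≡ 88 (mod 271)
88^2 = (88^1)^2 ≡ 88^2 = 7744 ≡ 156 (mod 271)
88^4 = (88^2)^2 ≡ 156^2 = 24336 ≡ 217 (mod 271)
88^5 = 88^4 · 88^1 ≡ 217 · 88 ≡ 126 (mod 271).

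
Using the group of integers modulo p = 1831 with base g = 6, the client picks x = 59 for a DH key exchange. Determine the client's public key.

Public value = 6^59 mod 1831.
6^1 ≡ 6 (mod 1831)
6^2 = (6^1)^2 ≡ 6^2 = 36 ≡ 36 (mod 1831)
6^4 = (6^2)^2 ≡ 36^2 = 1296 ≡ 1296 (mod 1831)
6^8 = (6^4)^2 ≡ 1296^2 = 1679616 ≡ 589 (mod 1831)
6^16 = (6^8)^2 ≡ 589^2 = 346921 ≡ 862 (mod 1831)
6^32 = (6^16)^2 ≡ 862^2 = 743044 ≡ 1489 (mod 1831)
6^59 = 6^32 · 6^16 · 6^8 · 6^2 · 6^1 ≡ 1489 · 862 · 589 · 36 · 6 ≡ 1312 (mod 1831).

1312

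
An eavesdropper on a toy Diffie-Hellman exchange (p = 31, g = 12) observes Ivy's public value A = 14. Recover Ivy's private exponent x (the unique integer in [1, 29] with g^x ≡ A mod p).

Try successive powers of 12 modulo 31:
12^1 ≡ 12
12^2 ≡ 20
12^3 ≡ 23
12^4 ≡ 28
12^5 ≡ 26
12^6 ≡ 2
12^7 ≡ 24
12^8 ≡ 9
12^9 ≡ 15
12^10 ≡ 25
12^11 ≡ 21
12^12 ≡ 4
12^13 ≡ 17
12^14 ≡ 18
12^15 ≡ 30
12^16 ≡ 19
12^17 ≡ 11
12^18 ≡ 8
12^19 ≡ 3
12^20 ≡ 5
12^21 ≡ 29
12^22 ≡ 7
12^23 ≡ 22
12^24 ≡ 16
12^25 ≡ 6
12^26 ≡ 10
12^27 ≡ 27
12^28 ≡ 14
Found: x = 28.

28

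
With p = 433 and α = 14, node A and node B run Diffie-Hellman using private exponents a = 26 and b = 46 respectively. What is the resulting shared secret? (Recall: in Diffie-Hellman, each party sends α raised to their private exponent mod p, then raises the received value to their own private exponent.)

Node B sends B = α^b mod p = 14^46 mod 433.
14^1 ≡ 14 (mod 433)
14^2 = (14^1)^2 ≡ 14^2 = 196 ≡ 196 (mod 433)
14^4 = (14^2)^2 ≡ 196^2 = 38416 ≡ 312 (mod 433)
14^8 = (14^4)^2 ≡ 312^2 = 97344 ≡ 352 (mod 433)
14^16 = (14^8)^2 ≡ 352^2 = 123904 ≡ 66 (mod 433)
14^32 = (14^16)^2 ≡ 66^2 = 4356 ≡ 26 (mod 433)
14^46 = 14^32 · 14^8 · 14^4 · 14^2 ≡ 26 · 352 · 312 · 196 ≡ 212 (mod 433).
So B = 212. Node A then computes K = B^a mod p = 212^26 mod 433.
212^1 ≡ 212 (mod 433)
212^2 = (212^1)^2 ≡ 212^2 = 44944 ≡ 345 (mod 433)
212^4 = (212^2)^2 ≡ 345^2 = 119025 ≡ 383 (mod 433)
212^8 = (212^4)^2 ≡ 383^2 = 146689 ≡ 335 (mod 433)
212^16 = (212^8)^2 ≡ 335^2 = 112225 ≡ 78 (mod 433)
212^26 = 212^16 · 212^8 · 212^2 ≡ 78 · 335 · 345 ≡ 223 (mod 433).

223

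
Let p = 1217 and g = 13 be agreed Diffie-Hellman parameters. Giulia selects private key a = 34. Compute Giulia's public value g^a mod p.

Public value = 13^34 mod 1217.
13^1 ≡ 13 (mod 1217)
13^2 = (13^1)^2 ≡ 13^2 = 169 ≡ 169 (mod 1217)
13^4 = (13^2)^2 ≡ 169^2 = 28561 ≡ 570 (mod 1217)
13^8 = (13^4)^2 ≡ 570^2 = 324900 ≡ 1178 (mod 1217)
13^16 = (13^8)^2 ≡ 1178^2 = 1387684 ≡ 304 (mod 1217)
13^32 = (13^16)^2 ≡ 304^2 = 92416 ≡ 1141 (mod 1217)
13^34 = 13^32 · 13^2 ≡ 1141 · 169 ≡ 543 (mod 1217).

543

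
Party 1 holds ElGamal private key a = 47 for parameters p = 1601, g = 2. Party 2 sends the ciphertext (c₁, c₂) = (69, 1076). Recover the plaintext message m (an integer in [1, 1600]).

1101

Shared mask s = c₁^a mod p = 69^47 mod 1601.
69^1 ≡ 69 (mod 1601)
69^2 = (69^1)^2 ≡ 69^2 = 4761 ≡ 1559 (mod 1601)
69^4 = (69^2)^2 ≡ 1559^2 = 2430481 ≡ 163 (mod 1601)
69^8 = (69^4)^2 ≡ 163^2 = 26569 ≡ 953 (mod 1601)
69^16 = (69^8)^2 ≡ 953^2 = 908209 ≡ 442 (mod 1601)
69^32 = (69^16)^2 ≡ 442^2 = 195364 ≡ 42 (mod 1601)
69^47 = 69^32 · 69^8 · 69^4 · 69^2 · 69^1 ≡ 42 · 953 · 163 · 1559 · 69 ≡ 1522 (mod 1601).
So s = 1522; s⁻¹ ≡ 1297 (mod 1601).
m = c₂ · s⁻¹ mod 1601 = 1076 · 1297 mod 1601 = 1101.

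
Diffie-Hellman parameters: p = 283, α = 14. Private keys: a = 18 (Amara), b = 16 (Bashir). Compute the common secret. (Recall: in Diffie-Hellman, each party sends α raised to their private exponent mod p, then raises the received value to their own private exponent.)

Amara sends A = α^a mod p = 14^18 mod 283.
14^1 ≡ 14 (mod 283)
14^2 = (14^1)^2 ≡ 14^2 = 196 ≡ 196 (mod 283)
14^4 = (14^2)^2 ≡ 196^2 = 38416 ≡ 211 (mod 283)
14^8 = (14^4)^2 ≡ 211^2 = 44521 ≡ 90 (mod 283)
14^16 = (14^8)^2 ≡ 90^2 = 8100 ≡ 176 (mod 283)
14^18 = 14^16 · 14^2 ≡ 176 · 196 ≡ 253 (mod 283).
So A = 253. Bashir then computes K = A^b mod p = 253^16 mod 283.
253^1 ≡ 253 (mod 283)
253^2 = (253^1)^2 ≡ 253^2 = 64009 ≡ 51 (mod 283)
253^4 = (253^2)^2 ≡ 51^2 = 2601 ≡ 54 (mod 283)
253^8 = (253^4)^2 ≡ 54^2 = 2916 ≡ 86 (mod 283)
253^16 = (253^8)^2 ≡ 86^2 = 7396 ≡ 38 (mod 283)

38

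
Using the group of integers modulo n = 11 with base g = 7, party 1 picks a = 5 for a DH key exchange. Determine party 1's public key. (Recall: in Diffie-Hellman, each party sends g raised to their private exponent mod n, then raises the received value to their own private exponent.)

Public value = 7^{5} \pmod{11}.
7^1 ≡ 7 (mod 11)
7^2 = (7^1)^2 ≡ 7^2 = 49 ≡ 5 (mod 11)
7^4 = (7^2)^2 ≡ 5^2 = 25 ≡ 3 (mod 11)
7^5 = 7^4 · 7^1 ≡ 3 · 7 ≡ 10 (mod 11).

10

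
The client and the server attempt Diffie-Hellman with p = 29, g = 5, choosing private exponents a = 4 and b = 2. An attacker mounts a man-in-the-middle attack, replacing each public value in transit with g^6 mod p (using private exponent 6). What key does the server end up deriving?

The server receives an attacker's public value M = 5^6 mod 29 instead of the honest one.
5^1 ≡ 5 (mod 29)
5^2 = (5^1)^2 ≡ 5^2 = 25 ≡ 25 (mod 29)
5^4 = (5^2)^2 ≡ 25^2 = 625 ≡ 16 (mod 29)
5^6 = 5^4 · 5^2 ≡ 16 · 25 ≡ 23 (mod 29).
So M = 23. The server computes K = M^2 mod 29.
23^1 ≡ 23 (mod 29)
23^2 = (23^1)^2 ≡ 23^2 = 529 ≡ 7 (mod 29)

7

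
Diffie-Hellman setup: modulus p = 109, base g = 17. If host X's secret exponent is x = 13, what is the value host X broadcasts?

Public value = 17^13 mod 109.
17^1 ≡ 17 (mod 109)
17^2 = (17^1)^2 ≡ 17^2 = 289 ≡ 71 (mod 109)
17^4 = (17^2)^2 ≡ 71^2 = 5041 ≡ 27 (mod 109)
17^8 = (17^4)^2 ≡ 27^2 = 729 ≡ 75 (mod 109)
17^13 = 17^8 · 17^4 · 17^1 ≡ 75 · 27 · 17 ≡ 90 (mod 109).

90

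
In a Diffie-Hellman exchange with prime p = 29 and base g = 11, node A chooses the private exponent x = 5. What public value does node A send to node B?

14

Public value = 11^5 mod 29.
11^1 ≡ 11 (mod 29)
11^2 = (11^1)^2 ≡ 11^2 = 121 ≡ 5 (mod 29)
11^4 = (11^2)^2 ≡ 5^2 = 25 ≡ 25 (mod 29)
11^5 = 11^4 · 11^1 ≡ 25 · 11 ≡ 14 (mod 29).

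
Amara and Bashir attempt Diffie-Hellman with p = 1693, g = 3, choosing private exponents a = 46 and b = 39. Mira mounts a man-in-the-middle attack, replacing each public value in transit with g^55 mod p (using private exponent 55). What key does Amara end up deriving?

1356

Amara receives Mira's public value M = 3^55 mod 1693 instead of the honest one.
3^1 ≡ 3 (mod 1693)
3^2 = (3^1)^2 ≡ 3^2 = 9 ≡ 9 (mod 1693)
3^4 = (3^2)^2 ≡ 9^2 = 81 ≡ 81 (mod 1693)
3^8 = (3^4)^2 ≡ 81^2 = 6561 ≡ 1482 (mod 1693)
3^16 = (3^8)^2 ≡ 1482^2 = 2196324 ≡ 503 (mod 1693)
3^32 = (3^16)^2 ≡ 503^2 = 253009 ≡ 752 (mod 1693)
3^55 = 3^32 · 3^16 · 3^4 · 3^2 · 3^1 ≡ 752 · 503 · 81 · 9 · 3 ≡ 361 (mod 1693).
So M = 361. Amara computes K = M^46 mod 1693.
361^1 ≡ 361 (mod 1693)
361^2 = (361^1)^2 ≡ 361^2 = 130321 ≡ 1653 (mod 1693)
361^4 = (361^2)^2 ≡ 1653^2 = 2732409 ≡ 1600 (mod 1693)
361^8 = (361^4)^2 ≡ 1600^2 = 2560000 ≡ 184 (mod 1693)
361^16 = (361^8)^2 ≡ 184^2 = 33856 ≡ 1689 (mod 1693)
361^32 = (361^16)^2 ≡ 1689^2 = 2852721 ≡ 16 (mod 1693)
361^46 = 361^32 · 361^8 · 361^4 · 361^2 ≡ 16 · 184 · 1600 · 1653 ≡ 1356 (mod 1693).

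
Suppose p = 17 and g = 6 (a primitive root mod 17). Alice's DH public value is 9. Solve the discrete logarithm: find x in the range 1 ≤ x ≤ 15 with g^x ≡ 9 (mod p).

14

Try successive powers of 6 modulo 17:
6^1 ≡ 6
6^2 ≡ 2
6^3 ≡ 12
6^4 ≡ 4
6^5 ≡ 7
6^6 ≡ 8
6^7 ≡ 14
6^8 ≡ 16
6^9 ≡ 11
6^10 ≡ 15
6^11 ≡ 5
6^12 ≡ 13
6^13 ≡ 10
6^14 ≡ 9
Found: x = 14.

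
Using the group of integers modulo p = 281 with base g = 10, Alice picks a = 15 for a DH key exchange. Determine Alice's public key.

Public value = 10^15 (mod 281).
10^1 ≡ 10 (mod 281)
10^2 = (10^1)^2 ≡ 10^2 = 100 ≡ 100 (mod 281)
10^4 = (10^2)^2 ≡ 100^2 = 10000 ≡ 165 (mod 281)
10^8 = (10^4)^2 ≡ 165^2 = 27225 ≡ 249 (mod 281)
10^15 = 10^8 · 10^4 · 10^2 · 10^1 ≡ 249 · 165 · 100 · 10 ≡ 271 (mod 281).

271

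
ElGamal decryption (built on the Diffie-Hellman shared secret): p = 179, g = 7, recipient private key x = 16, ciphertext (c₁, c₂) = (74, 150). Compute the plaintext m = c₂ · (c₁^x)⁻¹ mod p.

53

Shared mask s = c₁^x mod p = 74^16 mod 179.
74^1 ≡ 74 (mod 179)
74^2 = (74^1)^2 ≡ 74^2 = 5476 ≡ 106 (mod 179)
74^4 = (74^2)^2 ≡ 106^2 = 11236 ≡ 138 (mod 179)
74^8 = (74^4)^2 ≡ 138^2 = 19044 ≡ 70 (mod 179)
74^16 = (74^8)^2 ≡ 70^2 = 4900 ≡ 67 (mod 179)
So s = 67; s⁻¹ ≡ 171 (mod 179).
m = c₂ · s⁻¹ mod 179 = 150 · 171 mod 179 = 53.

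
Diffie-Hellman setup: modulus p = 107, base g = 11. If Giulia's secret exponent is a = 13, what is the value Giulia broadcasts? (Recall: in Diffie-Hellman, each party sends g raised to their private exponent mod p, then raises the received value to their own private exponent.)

48

Public value = 11^13 (mod 107).
11^1 ≡ 11 (mod 107)
11^2 = (11^1)^2 ≡ 11^2 = 121 ≡ 14 (mod 107)
11^4 = (11^2)^2 ≡ 14^2 = 196 ≡ 89 (mod 107)
11^8 = (11^4)^2 ≡ 89^2 = 7921 ≡ 3 (mod 107)
11^13 = 11^8 · 11^4 · 11^1 ≡ 3 · 89 · 11 ≡ 48 (mod 107).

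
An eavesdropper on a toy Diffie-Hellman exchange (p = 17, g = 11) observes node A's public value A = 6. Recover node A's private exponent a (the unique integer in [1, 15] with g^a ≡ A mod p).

9

Try successive powers of 11 modulo 17:
11^1 ≡ 11
11^2 ≡ 2
11^3 ≡ 5
11^4 ≡ 4
11^5 ≡ 10
11^6 ≡ 8
11^7 ≡ 3
11^8 ≡ 16
11^9 ≡ 6
Found: a = 9.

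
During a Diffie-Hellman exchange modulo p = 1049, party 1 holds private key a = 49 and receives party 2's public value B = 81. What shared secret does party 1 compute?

25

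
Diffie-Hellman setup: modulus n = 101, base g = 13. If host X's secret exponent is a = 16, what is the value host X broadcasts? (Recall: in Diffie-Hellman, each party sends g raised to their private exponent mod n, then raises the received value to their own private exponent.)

37

Public value = 13^16 (mod 101).
13^1 ≡ 13 (mod 101)
13^2 = (13^1)^2 ≡ 13^2 = 169 ≡ 68 (mod 101)
13^4 = (13^2)^2 ≡ 68^2 = 4624 ≡ 79 (mod 101)
13^8 = (13^4)^2 ≡ 79^2 = 6241 ≡ 80 (mod 101)
13^16 = (13^8)^2 ≡ 80^2 = 6400 ≡ 37 (mod 101)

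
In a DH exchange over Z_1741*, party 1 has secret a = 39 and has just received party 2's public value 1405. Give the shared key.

Shared key K = 1405^39 mod 1741.
1405^1 ≡ 1405 (mod 1741)
1405^2 = (1405^1)^2 ≡ 1405^2 = 1974025 ≡ 1472 (mod 1741)
1405^4 = (1405^2)^2 ≡ 1472^2 = 2166784 ≡ 980 (mod 1741)
1405^8 = (1405^4)^2 ≡ 980^2 = 960400 ≡ 1109 (mod 1741)
1405^16 = (1405^8)^2 ≡ 1109^2 = 1229881 ≡ 735 (mod 1741)
1405^32 = (1405^16)^2 ≡ 735^2 = 540225 ≡ 515 (mod 1741)
1405^39 = 1405^32 · 1405^4 · 1405^2 · 1405^1 ≡ 515 · 980 · 1472 · 1405 ≡ 264 (mod 1741).

264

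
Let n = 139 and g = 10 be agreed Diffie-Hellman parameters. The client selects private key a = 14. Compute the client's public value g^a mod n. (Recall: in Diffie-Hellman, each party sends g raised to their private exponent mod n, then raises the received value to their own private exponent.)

Public value = 10^14 mod 139.
10^1 ≡ 10 (mod 139)
10^2 = (10^1)^2 ≡ 10^2 = 100 ≡ 100 (mod 139)
10^4 = (10^2)^2 ≡ 100^2 = 10000 ≡ 131 (mod 139)
10^8 = (10^4)^2 ≡ 131^2 = 17161 ≡ 64 (mod 139)
10^14 = 10^8 · 10^4 · 10^2 ≡ 64 · 131 · 100 ≡ 91 (mod 139).

91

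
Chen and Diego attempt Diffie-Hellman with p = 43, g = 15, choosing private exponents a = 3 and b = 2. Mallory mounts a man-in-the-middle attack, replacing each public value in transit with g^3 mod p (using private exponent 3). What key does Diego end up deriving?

Diego receives Mallory's public value M = 15^3 mod 43 instead of the honest one.
15^1 ≡ 15 (mod 43)
15^2 = (15^1)^2 ≡ 15^2 = 225 ≡ 10 (mod 43)
15^3 = 15^2 · 15^1 ≡ 10 · 15 ≡ 21 (mod 43).
So M = 21. Diego computes K = M^2 mod 43.
21^1 ≡ 21 (mod 43)
21^2 = (21^1)^2 ≡ 21^2 = 441 ≡ 11 (mod 43)

11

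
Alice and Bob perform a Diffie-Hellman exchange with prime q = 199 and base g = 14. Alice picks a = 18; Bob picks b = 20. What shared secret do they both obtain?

Alice sends A = g^a mod q = 14^18 mod 199.
14^1 ≡ 14 (mod 199)
14^2 = (14^1)^2 ≡ 14^2 = 196 ≡ 196 (mod 199)
14^4 = (14^2)^2 ≡ 196^2 = 38416 ≡ 9 (mod 199)
14^8 = (14^4)^2 ≡ 9^2 = 81 ≡ 81 (mod 199)
14^16 = (14^8)^2 ≡ 81^2 = 6561 ≡ 193 (mod 199)
14^18 = 14^16 · 14^2 ≡ 193 · 196 ≡ 18 (mod 199).
So A = 18. Bob then computes K = A^b mod q = 18^20 mod 199.
18^1 ≡ 18 (mod 199)
18^2 = (18^1)^2 ≡ 18^2 = 324 ≡ 125 (mod 199)
18^4 = (18^2)^2 ≡ 125^2 = 15625 ≡ 103 (mod 199)
18^8 = (18^4)^2 ≡ 103^2 = 10609 ≡ 62 (mod 199)
18^16 = (18^8)^2 ≡ 62^2 = 3844 ≡ 63 (mod 199)
18^20 = 18^16 · 18^4 ≡ 63 · 103 ≡ 121 (mod 199).

121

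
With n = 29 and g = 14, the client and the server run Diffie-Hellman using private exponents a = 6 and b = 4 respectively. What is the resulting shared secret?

The client sends A = g^a mod n = 14^6 mod 29.
14^1 ≡ 14 (mod 29)
14^2 = (14^1)^2 ≡ 14^2 = 196 ≡ 22 (mod 29)
14^4 = (14^2)^2 ≡ 22^2 = 484 ≡ 20 (mod 29)
14^6 = 14^4 · 14^2 ≡ 20 · 22 ≡ 5 (mod 29).
So A = 5. The server then computes K = A^b mod n = 5^4 mod 29.
5^1 ≡ 5 (mod 29)
5^2 = (5^1)^2 ≡ 5^2 = 25 ≡ 25 (mod 29)
5^4 = (5^2)^2 ≡ 25^2 = 625 ≡ 16 (mod 29)

16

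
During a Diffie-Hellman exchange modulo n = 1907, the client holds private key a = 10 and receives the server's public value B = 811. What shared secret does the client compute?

1590

Shared key K = 811^10 mod 1907.
811^1 ≡ 811 (mod 1907)
811^2 = (811^1)^2 ≡ 811^2 = 657721 ≡ 1713 (mod 1907)
811^4 = (811^2)^2 ≡ 1713^2 = 2934369 ≡ 1403 (mod 1907)
811^8 = (811^4)^2 ≡ 1403^2 = 1968409 ≡ 385 (mod 1907)
811^10 = 811^8 · 811^2 ≡ 385 · 1713 ≡ 1590 (mod 1907).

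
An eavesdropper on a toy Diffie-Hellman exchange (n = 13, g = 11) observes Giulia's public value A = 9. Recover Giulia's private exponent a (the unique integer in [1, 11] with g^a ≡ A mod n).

Try successive powers of 11 modulo 13:
11^1 ≡ 11
11^2 ≡ 4
11^3 ≡ 5
11^4 ≡ 3
11^5 ≡ 7
11^6 ≡ 12
11^7 ≡ 2
11^8 ≡ 9
Found: a = 8.

8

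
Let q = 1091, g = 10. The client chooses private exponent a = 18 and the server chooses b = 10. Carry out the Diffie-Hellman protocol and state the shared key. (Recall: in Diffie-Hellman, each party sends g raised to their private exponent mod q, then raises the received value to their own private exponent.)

439

The server sends B = g^b mod q = 10^10 mod 1091.
10^1 ≡ 10 (mod 1091)
10^2 = (10^1)^2 ≡ 10^2 = 100 ≡ 100 (mod 1091)
10^4 = (10^2)^2 ≡ 100^2 = 10000 ≡ 181 (mod 1091)
10^8 = (10^4)^2 ≡ 181^2 = 32761 ≡ 31 (mod 1091)
10^10 = 10^8 · 10^2 ≡ 31 · 100 ≡ 918 (mod 1091).
So B = 918. The client then computes K = B^a mod q = 918^18 mod 1091.
918^1 ≡ 918 (mod 1091)
918^2 = (918^1)^2 ≡ 918^2 = 842724 ≡ 472 (mod 1091)
918^4 = (918^2)^2 ≡ 472^2 = 222784 ≡ 220 (mod 1091)
918^8 = (918^4)^2 ≡ 220^2 = 48400 ≡ 396 (mod 1091)
918^16 = (918^8)^2 ≡ 396^2 = 156816 ≡ 803 (mod 1091)
918^18 = 918^16 · 918^2 ≡ 803 · 472 ≡ 439 (mod 1091).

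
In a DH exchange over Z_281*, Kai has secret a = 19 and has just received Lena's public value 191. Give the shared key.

128

Shared key K = 191^19 mod 281.
191^1 ≡ 191 (mod 281)
191^2 = (191^1)^2 ≡ 191^2 = 36481 ≡ 232 (mod 281)
191^4 = (191^2)^2 ≡ 232^2 = 53824 ≡ 153 (mod 281)
191^8 = (191^4)^2 ≡ 153^2 = 23409 ≡ 86 (mod 281)
191^16 = (191^8)^2 ≡ 86^2 = 7396 ≡ 90 (mod 281)
191^19 = 191^16 · 191^2 · 191^1 ≡ 90 · 232 · 191 ≡ 128 (mod 281).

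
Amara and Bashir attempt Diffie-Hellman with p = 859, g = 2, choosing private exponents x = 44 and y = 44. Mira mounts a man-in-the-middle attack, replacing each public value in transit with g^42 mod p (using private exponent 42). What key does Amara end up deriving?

524

Amara receives Mira's public value M = 2^42 mod 859 instead of the honest one.
2^1 ≡ 2 (mod 859)
2^2 = (2^1)^2 ≡ 2^2 = 4 ≡ 4 (mod 859)
2^4 = (2^2)^2 ≡ 4^2 = 16 ≡ 16 (mod 859)
2^8 = (2^4)^2 ≡ 16^2 = 256 ≡ 256 (mod 859)
2^16 = (2^8)^2 ≡ 256^2 = 65536 ≡ 252 (mod 859)
2^32 = (2^16)^2 ≡ 252^2 = 63504 ≡ 797 (mod 859)
2^42 = 2^32 · 2^8 · 2^2 ≡ 797 · 256 · 4 ≡ 78 (mod 859).
So M = 78. Amara computes K = M^44 mod 859.
78^1 ≡ 78 (mod 859)
78^2 = (78^1)^2 ≡ 78^2 = 6084 ≡ 71 (mod 859)
78^4 = (78^2)^2 ≡ 71^2 = 5041 ≡ 746 (mod 859)
78^8 = (78^4)^2 ≡ 746^2 = 556516 ≡ 743 (mod 859)
78^16 = (78^8)^2 ≡ 743^2 = 552049 ≡ 571 (mod 859)
78^32 = (78^16)^2 ≡ 571^2 = 326041 ≡ 480 (mod 859)
78^44 = 78^32 · 78^8 · 78^4 ≡ 480 · 743 · 746 ≡ 524 (mod 859).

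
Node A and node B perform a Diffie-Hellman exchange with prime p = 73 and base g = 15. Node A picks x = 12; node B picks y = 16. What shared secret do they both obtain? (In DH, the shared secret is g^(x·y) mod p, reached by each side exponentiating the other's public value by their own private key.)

64

Node B sends B = g^y mod p = 15^16 mod 73.
15^1 ≡ 15 (mod 73)
15^2 = (15^1)^2 ≡ 15^2 = 225 ≡ 6 (mod 73)
15^4 = (15^2)^2 ≡ 6^2 = 36 ≡ 36 (mod 73)
15^8 = (15^4)^2 ≡ 36^2 = 1296 ≡ 55 (mod 73)
15^16 = (15^8)^2 ≡ 55^2 = 3025 ≡ 32 (mod 73)
So B = 32. Node A then computes K = B^x mod p = 32^12 mod 73.
32^1 ≡ 32 (mod 73)
32^2 = (32^1)^2 ≡ 32^2 = 1024 ≡ 2 (mod 73)
32^4 = (32^2)^2 ≡ 2^2 = 4 ≡ 4 (mod 73)
32^8 = (32^4)^2 ≡ 4^2 = 16 ≡ 16 (mod 73)
32^12 = 32^8 · 32^4 ≡ 16 · 4 ≡ 64 (mod 73).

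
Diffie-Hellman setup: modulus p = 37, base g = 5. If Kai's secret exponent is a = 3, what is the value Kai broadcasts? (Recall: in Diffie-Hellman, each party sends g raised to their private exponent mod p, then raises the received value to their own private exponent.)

Public value = 5^3 mod 37.
5^1 ≡ 5 (mod 37)
5^2 = (5^1)^2 ≡ 5^2 = 25 ≡ 25 (mod 37)
5^3 = 5^2 · 5^1 ≡ 25 · 5 ≡ 14 (mod 37).

14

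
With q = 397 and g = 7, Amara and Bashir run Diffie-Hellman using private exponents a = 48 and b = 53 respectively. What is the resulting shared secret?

Amara sends A = g^a mod q = 7^48 mod 397.
7^1 ≡ 7 (mod 397)
7^2 = (7^1)^2 ≡ 7^2 = 49 ≡ 49 (mod 397)
7^4 = (7^2)^2 ≡ 49^2 = 2401 ≡ 19 (mod 397)
7^8 = (7^4)^2 ≡ 19^2 = 361 ≡ 361 (mod 397)
7^16 = (7^8)^2 ≡ 361^2 = 130321 ≡ 105 (mod 397)
7^32 = (7^16)^2 ≡ 105^2 = 11025 ≡ 306 (mod 397)
7^48 = 7^32 · 7^16 ≡ 306 · 105 ≡ 370 (mod 397).
So A = 370. Bashir then computes K = A^b mod q = 370^53 mod 397.
370^1 ≡ 370 (mod 397)
370^2 = (370^1)^2 ≡ 370^2 = 136900 ≡ 332 (mod 397)
370^4 = (370^2)^2 ≡ 332^2 = 110224 ≡ 255 (mod 397)
370^8 = (370^4)^2 ≡ 255^2 = 65025 ≡ 314 (mod 397)
370^16 = (370^8)^2 ≡ 314^2 = 98596 ≡ 140 (mod 397)
370^32 = (370^16)^2 ≡ 140^2 = 19600 ≡ 147 (mod 397)
370^53 = 370^32 · 370^16 · 370^4 · 370^1 ≡ 147 · 140 · 255 · 370 ≡ 367 (mod 397).

367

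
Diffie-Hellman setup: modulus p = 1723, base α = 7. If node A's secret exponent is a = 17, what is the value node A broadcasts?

Public value = 7^17 mod 1723.
7^1 ≡ 7 (mod 1723)
7^2 = (7^1)^2 ≡ 7^2 = 49 ≡ 49 (mod 1723)
7^4 = (7^2)^2 ≡ 49^2 = 2401 ≡ 678 (mod 1723)
7^8 = (7^4)^2 ≡ 678^2 = 459684 ≡ 1366 (mod 1723)
7^16 = (7^8)^2 ≡ 1366^2 = 1865956 ≡ 1670 (mod 1723)
7^17 = 7^16 · 7^1 ≡ 1670 · 7 ≡ 1352 (mod 1723).

1352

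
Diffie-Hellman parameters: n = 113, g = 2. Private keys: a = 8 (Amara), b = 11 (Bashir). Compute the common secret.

Amara sends A = g^a mod n = 2^8 mod 113.
2^1 ≡ 2 (mod 113)
2^2 = (2^1)^2 ≡ 2^2 = 4 ≡ 4 (mod 113)
2^4 = (2^2)^2 ≡ 4^2 = 16 ≡ 16 (mod 113)
2^8 = (2^4)^2 ≡ 16^2 = 256 ≡ 30 (mod 113)
So A = 30. Bashir then computes K = A^b mod n = 30^11 mod 113.
30^1 ≡ 30 (mod 113)
30^2 = (30^1)^2 ≡ 30^2 = 900 ≡ 109 (mod 113)
30^4 = (30^2)^2 ≡ 109^2 = 11881 ≡ 16 (mod 113)
30^8 = (30^4)^2 ≡ 16^2 = 256 ≡ 30 (mod 113)
30^11 = 30^8 · 30^2 · 30^1 ≡ 30 · 109 · 30 ≡ 16 (mod 113).

16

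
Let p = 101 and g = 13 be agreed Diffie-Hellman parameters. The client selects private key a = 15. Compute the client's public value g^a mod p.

65

Public value = 13^15 mod 101.
13^1 ≡ 13 (mod 101)
13^2 = (13^1)^2 ≡ 13^2 = 169 ≡ 68 (mod 101)
13^4 = (13^2)^2 ≡ 68^2 = 4624 ≡ 79 (mod 101)
13^8 = (13^4)^2 ≡ 79^2 = 6241 ≡ 80 (mod 101)
13^15 = 13^8 · 13^4 · 13^2 · 13^1 ≡ 80 · 79 · 68 · 13 ≡ 65 (mod 101).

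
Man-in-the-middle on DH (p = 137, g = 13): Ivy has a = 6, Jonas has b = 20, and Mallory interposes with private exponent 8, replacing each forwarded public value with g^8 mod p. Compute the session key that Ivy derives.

Ivy receives Mallory's public value M = 13^8 mod 137 instead of the honest one.
13^1 ≡ 13 (mod 137)
13^2 = (13^1)^2 ≡ 13^2 = 169 ≡ 32 (mod 137)
13^4 = (13^2)^2 ≡ 32^2 = 1024 ≡ 65 (mod 137)
13^8 = (13^4)^2 ≡ 65^2 = 4225 ≡ 115 (mod 137)
So M = 115. Ivy computes K = M^6 mod 137.
115^1 ≡ 115 (mod 137)
115^2 = (115^1)^2 ≡ 115^2 = 13225 ≡ 73 (mod 137)
115^4 = (115^2)^2 ≡ 73^2 = 5329 ≡ 123 (mod 137)
115^6 = 115^4 · 115^2 ≡ 123 · 73 ≡ 74 (mod 137).

74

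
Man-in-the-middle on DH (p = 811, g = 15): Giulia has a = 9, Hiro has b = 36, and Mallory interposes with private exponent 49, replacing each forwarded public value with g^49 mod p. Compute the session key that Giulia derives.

810

Giulia receives Mallory's public value M = 15^49 mod 811 instead of the honest one.
15^1 ≡ 15 (mod 811)
15^2 = (15^1)^2 ≡ 15^2 = 225 ≡ 225 (mod 811)
15^4 = (15^2)^2 ≡ 225^2 = 50625 ≡ 343 (mod 811)
15^8 = (15^4)^2 ≡ 343^2 = 117649 ≡ 54 (mod 811)
15^16 = (15^8)^2 ≡ 54^2 = 2916 ≡ 483 (mod 811)
15^32 = (15^16)^2 ≡ 483^2 = 233289 ≡ 532 (mod 811)
15^49 = 15^32 · 15^16 · 15^1 ≡ 532 · 483 · 15 ≡ 468 (mod 811).
So M = 468. Giulia computes K = M^9 mod 811.
468^1 ≡ 468 (mod 811)
468^2 = (468^1)^2 ≡ 468^2 = 219024 ≡ 54 (mod 811)
468^4 = (468^2)^2 ≡ 54^2 = 2916 ≡ 483 (mod 811)
468^8 = (468^4)^2 ≡ 483^2 = 233289 ≡ 532 (mod 811)
468^9 = 468^8 · 468^1 ≡ 532 · 468 ≡ 810 (mod 811).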